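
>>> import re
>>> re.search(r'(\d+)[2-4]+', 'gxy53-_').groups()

('5',)

Pattern: one or more of a digit (captured); then one or more of a character in [2-4].
`re.search` tries every starting position until one works.
The match spans [3:5] → '53'.
Captured: group 1 = '5'.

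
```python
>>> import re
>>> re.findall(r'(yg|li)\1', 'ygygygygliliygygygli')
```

['yg', 'yg', 'li', 'yg']

The backreference `\1` re-matches whatever the first group consumed, character for character.
Matches: at [0:4] match 'ygyg', group 1 = 'yg'; at [4:8] match 'ygyg', group 1 = 'yg'; at [8:12] match 'lili', group 1 = 'li'; at [12:16] match 'ygyg', group 1 = 'yg'.
`findall` collects group 1 from each match (4 total).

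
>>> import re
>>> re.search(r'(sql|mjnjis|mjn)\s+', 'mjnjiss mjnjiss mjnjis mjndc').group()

'mjnjis '

The match spans [16:23] → 'mjnjis '.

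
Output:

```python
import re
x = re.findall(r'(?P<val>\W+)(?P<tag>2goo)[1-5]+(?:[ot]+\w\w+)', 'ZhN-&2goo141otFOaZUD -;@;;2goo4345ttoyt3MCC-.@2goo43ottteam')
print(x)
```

[('-&', '2goo'), (' -;@;;', '2goo'), ('-.@', '2goo')]

2 groups means each result is a tuple of 2 captured strings — 3 here.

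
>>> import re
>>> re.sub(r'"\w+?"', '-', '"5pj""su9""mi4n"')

Matches: at [0:5] → '"5pj"'; at [5:10] → '"su9"'; at [10:16] → '"mi4n"'.
`sub` substitutes '-' at each match site.

'---'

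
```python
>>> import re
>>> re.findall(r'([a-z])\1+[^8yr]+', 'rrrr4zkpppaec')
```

['r']

`\1` has to match the exact text group 1 already captured.
Matches: at [0:13] match 'rrrr4zkpppaec', group 1 = 'r'.
Because there's exactly one group, `findall` drops the full match and keeps group 1 from the one hit.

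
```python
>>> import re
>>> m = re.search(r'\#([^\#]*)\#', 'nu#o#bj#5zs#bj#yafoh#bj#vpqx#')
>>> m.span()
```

`search` walks the string left to right and returns the first match it finds.
The match spans [2:5] → '#o#'.
Captured: group 1 = 'o'.

(2, 5)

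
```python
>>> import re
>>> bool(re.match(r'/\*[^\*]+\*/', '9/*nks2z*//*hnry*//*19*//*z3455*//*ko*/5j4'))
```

`match` is anchored at position 0; if the pattern doesn't fit there, it returns None.
Here position 0 doesn't satisfy it, so the call returns None, and `bool(None)` is False.

False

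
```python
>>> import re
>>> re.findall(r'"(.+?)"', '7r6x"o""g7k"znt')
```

Matches: at [4:7] match '"o"', group 1 = 'o'; at [7:12] match '"g7k"', group 1 = 'g7k'.
`findall` collects group 1 from each match (2 total).

['o', 'g7k']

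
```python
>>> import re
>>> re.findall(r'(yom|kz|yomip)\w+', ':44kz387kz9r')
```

['kz']

With a single group, `findall` returns only what that group captured — 1 item.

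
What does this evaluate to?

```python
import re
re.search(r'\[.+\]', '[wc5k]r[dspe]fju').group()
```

`re.search` scans for the first position where the pattern succeeds.
The match spans [0:13] → '[wc5k]r[dspe]'.

'[wc5k]r[dspe]'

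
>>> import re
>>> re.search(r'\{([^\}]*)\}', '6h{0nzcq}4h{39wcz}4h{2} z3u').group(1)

'0nzcq'

The match spans [2:9] → '{0nzcq}'.
Captured: group 1 = '0nzcq'.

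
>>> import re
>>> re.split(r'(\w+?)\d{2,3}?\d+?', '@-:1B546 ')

['@-:', '1B', ' ']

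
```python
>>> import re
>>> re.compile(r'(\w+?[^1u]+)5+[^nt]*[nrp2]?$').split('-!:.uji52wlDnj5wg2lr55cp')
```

This matches one or more of a word character (lazy), then one or more of any character except [1u] (captured); then one or more of the literal '5', then zero or more of any character except [nt], then optionally one of [nrp2]; then anchored at the end.
Matches to split on: at [4:24] → 'uji52wlDnj5wg2lr55cp'.
Because the pattern has a capturing group, `split` also inserts each captured text between the pieces.

['-!:.', 'uji52wlDnj5wg2lr5', '']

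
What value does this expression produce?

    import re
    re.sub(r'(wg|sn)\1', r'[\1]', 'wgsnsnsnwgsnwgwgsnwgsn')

`\1` has to match the exact text group 1 already captured.
Matches: at [2:6] → 'snsn'; at [12:16] → 'wgwg'.
`\1` in the replacement pulls in group 1's text for each match.

'wg[sn]snwgsn[wg]snwgsn'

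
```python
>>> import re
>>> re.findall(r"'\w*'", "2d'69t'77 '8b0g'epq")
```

["'69t'", "'8b0g'"]

With no groups in the pattern, `findall` gives back each whole match — 2 here.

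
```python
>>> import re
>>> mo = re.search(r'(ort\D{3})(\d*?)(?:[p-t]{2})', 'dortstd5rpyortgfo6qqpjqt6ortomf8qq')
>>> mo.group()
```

'ortstd5rp'

Pattern: the literal 'ort', then exactly 3 of a non-digit (captured); then zero or more of a digit (lazy) (captured); then exactly 2 of a character in [p-t] (non-capturing group).
`re.search` tries every starting position until one works.
The match spans [1:10] → 'ortstd5rp'.
Captured: group 1 = 'ortstd', group 2 = '5'.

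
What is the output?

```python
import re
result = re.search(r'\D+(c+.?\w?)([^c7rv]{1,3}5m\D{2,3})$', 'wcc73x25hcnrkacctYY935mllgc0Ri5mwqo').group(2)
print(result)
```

i5mwqo

The match spans [22:35] → 'mllgc0Ri5mwqo'.
Captured: group 1 = 'c0R', group 2 = 'i5mwqo'.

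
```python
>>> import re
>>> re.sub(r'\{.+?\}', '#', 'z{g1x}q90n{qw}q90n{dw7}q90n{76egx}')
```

A `+?`/`*?`/`{m,n}?` starts at its minimum and grows only as far as needed for what follows to match.
Every occurrence is swapped for '#'.

'z#q90n#q90n#q90n#'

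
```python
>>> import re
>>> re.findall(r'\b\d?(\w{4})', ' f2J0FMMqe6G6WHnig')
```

The pattern matches a word boundary (`\b`, zero-width); then optionally a digit; then exactly 4 of a word character (captured).
Matches: at [1:5] match 'f2J0', group 1 = 'f2J0'.
With a single group, `findall` returns only what that group captured — 1 item.

['f2J0']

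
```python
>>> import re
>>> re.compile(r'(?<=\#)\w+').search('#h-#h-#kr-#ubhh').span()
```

(1, 2)

Because the assertion is zero-width, the text it checks is not consumed and won't appear in the result.
The match spans [1:2] → 'h'.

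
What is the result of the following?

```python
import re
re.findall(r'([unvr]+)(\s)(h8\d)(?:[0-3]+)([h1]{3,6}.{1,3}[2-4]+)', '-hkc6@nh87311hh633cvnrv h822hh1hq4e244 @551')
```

This matches one or more of one of [unvr] (captured); then whitespace (captured); then the literal 'h8', then a digit (captured); then one or more of a character in [0-3] (non-capturing group); then 3 to 6 of one of [h1], then 1 to 3 of any character, then one or more of a character in [2-4] (captured).
`findall` packs the 4 group values into a tuple for every match.

[('vnrv', ' ', 'h82', 'hh1hq4e244')]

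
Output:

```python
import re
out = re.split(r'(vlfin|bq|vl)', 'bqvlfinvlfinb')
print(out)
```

['', 'bq', '', 'vlfin', '', 'vlfin', 'b']

Branches in `(...|...)` are attempted left-to-right; the first branch that allows the whole pattern to succeed is taken.
The group in the pattern means `split` returns the separators' captures alongside the pieces.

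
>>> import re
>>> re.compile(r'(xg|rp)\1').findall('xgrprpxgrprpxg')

`\1` is not a pattern — it's the concrete string captured by group 1, re-applied verbatim.
Scanning left to right: at [2:6] match 'rprp', group 1 = 'rp'; at [8:12] match 'rprp', group 1 = 'rp'.
One capturing group, so `findall` returns just the captured substring from each match — 2 in all.

['rp', 'rp']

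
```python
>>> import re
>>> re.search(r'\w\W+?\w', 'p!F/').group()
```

'p!F'

This matches a word character; then one or more of a non-word character (lazy), then a word character.
The match spans [0:3] → 'p!F'.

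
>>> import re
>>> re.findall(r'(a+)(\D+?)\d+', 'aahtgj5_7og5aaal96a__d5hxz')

[('aa', 'htgj'), ('aaa', 'l'), ('a', '__d')]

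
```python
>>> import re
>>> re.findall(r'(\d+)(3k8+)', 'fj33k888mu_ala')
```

Pattern: one or more of a digit (captured); then the literal '3k', then one or more of a literal '8' (captured).
Walking the string: at [2:8] match '33k888', groups = ('3', '3k888').
With 2 capturing groups, `findall` returns a 2-tuple per match.

[('3', '3k888')]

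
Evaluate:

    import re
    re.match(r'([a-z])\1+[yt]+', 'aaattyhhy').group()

'aaatty'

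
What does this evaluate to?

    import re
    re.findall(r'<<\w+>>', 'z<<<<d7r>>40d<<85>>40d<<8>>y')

['<<d7r>>', '<<85>>', '<<8>>']

Walking the string: at [3:10] → '<<d7r>>'; at [13:19] → '<<85>>'; at [22:27] → '<<8>>'.
Since nothing is captured, `findall` lists the 3 matched substrings directly.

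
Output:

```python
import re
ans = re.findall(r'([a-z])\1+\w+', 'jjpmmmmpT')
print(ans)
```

['j']

A backreference is literal: `\1` must see the identical characters the first group matched.
`findall` collects group 1 from the one match (1 total).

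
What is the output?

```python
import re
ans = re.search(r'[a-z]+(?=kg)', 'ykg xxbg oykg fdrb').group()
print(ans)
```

The `(?=…)`/`(?<=…)` assertion just peeks at neighbouring text; it doesn't advance the match position.
Unlike `match`, `search` isn't anchored — it looks for the pattern anywhere in the string.
The match spans [0:1] → 'y'.

y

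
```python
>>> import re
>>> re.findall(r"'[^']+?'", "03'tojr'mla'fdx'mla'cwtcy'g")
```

No capturing groups, so `findall` returns the 3 full match strings.

["'tojr'", "'fdx'", "'cwtcy'"]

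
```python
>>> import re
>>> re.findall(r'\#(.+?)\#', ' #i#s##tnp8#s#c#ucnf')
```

['i', '#tnp8', 'c']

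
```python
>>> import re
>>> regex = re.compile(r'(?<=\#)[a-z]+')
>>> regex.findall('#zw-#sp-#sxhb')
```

Lookahead/lookbehind check context without consuming it, so the matched span excludes the asserted characters.
With no groups in the pattern, `findall` gives back each whole match — 3 here.

['zw', 'sp', 'sxhb']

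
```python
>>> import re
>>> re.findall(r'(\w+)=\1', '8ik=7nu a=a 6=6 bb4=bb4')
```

The backreference `\1` re-matches whatever the first group consumed, character for character.
Walking the string: at [8:11] match 'a=a', group 1 = 'a'; at [12:15] match '6=6', group 1 = '6'; at [16:23] match 'bb4=bb4', group 1 = 'bb4'.
One capturing group, so `findall` returns just the captured substring from each match — 3 in all.

['a', '6', 'bb4']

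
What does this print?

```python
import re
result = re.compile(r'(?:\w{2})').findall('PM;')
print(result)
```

This matches exactly 2 of a word character (non-capturing group).
`findall` yields the raw match text (1 of them) because the pattern has no groups.

['PM']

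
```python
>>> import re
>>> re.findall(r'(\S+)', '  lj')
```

This matches one or more of a non-whitespace character (captured).
With a single group, `findall` returns only what that group captured — 1 item.

['lj']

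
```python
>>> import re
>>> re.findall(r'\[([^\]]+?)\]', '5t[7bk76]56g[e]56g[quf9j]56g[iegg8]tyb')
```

['7bk76', 'e', 'quf9j', 'iegg8']

Matches: at [2:9] match '[7bk76]', group 1 = '7bk76'; at [12:15] match '[e]', group 1 = 'e'; at [18:25] match '[quf9j]', group 1 = 'quf9j'; at [28:35] match '[iegg8]', group 1 = 'iegg8'.
One capturing group, so `findall` returns just the captured substring from each match — 4 in all.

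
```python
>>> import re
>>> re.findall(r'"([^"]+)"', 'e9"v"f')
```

['v']

One capturing group, so `findall` returns just the captured substring from the one match — 1 in all.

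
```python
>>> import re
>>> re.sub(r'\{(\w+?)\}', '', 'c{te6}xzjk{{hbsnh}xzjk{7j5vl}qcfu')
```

Matches: at [1:6] → '{te6}'; at [11:18] → '{hbsnh}'; at [22:29] → '{7j5vl}'.
`sub` substitutes '' at each match site.

'cxzjk{xzjkqcfu'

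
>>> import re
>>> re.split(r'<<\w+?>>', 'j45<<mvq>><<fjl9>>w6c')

['j45', '', 'w6c']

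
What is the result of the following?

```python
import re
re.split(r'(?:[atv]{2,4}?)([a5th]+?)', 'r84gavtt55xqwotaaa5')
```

['r84g', 't', 't55xqwo', 'a', 'a5']

This matches 2 to 4 of one of [atv] (lazy) (non-capturing group); then one or more of one of [a5th] (lazy) (captured).
Because the pattern has a capturing group, `split` also inserts each captured text between the pieces.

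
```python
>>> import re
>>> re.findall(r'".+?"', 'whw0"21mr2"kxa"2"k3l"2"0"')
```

['"21mr2"', '"2"', '"2"']

A `+?`/`*?`/`{m,n}?` starts at its minimum and grows only as far as needed for what follows to match.
With no groups in the pattern, `findall` gives back each whole match — 3 here.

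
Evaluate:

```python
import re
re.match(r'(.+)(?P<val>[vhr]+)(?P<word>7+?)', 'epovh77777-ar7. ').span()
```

The pattern matches one or more of any character (captured); then one or more of one of [vhr] (captured as 'val'); then one or more of a literal '7' (lazy) (captured as 'word').
With `match`, the pattern is implicitly anchored at the beginning.
The match spans [0:14] → 'epovh77777-ar7'.
Captured: group 1 = 'epovh77777-a', group 2 = 'r', group 3 = '7'.

(0, 14)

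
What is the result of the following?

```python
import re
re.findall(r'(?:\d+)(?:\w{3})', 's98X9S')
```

['98X9S']

This matches one or more of a digit (non-capturing group); then exactly 3 of a word character (non-capturing group).
Scanning left to right: at [1:6] → '98X9S'.
`findall` yields the raw match text (1 of them) because the pattern has no groups.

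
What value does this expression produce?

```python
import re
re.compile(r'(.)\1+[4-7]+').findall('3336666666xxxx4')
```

['3', 'x']

A backreference is literal: `\1` must see the identical characters the first group matched.
Scanning left to right: at [0:10] match '3336666666', group 1 = '3'; at [10:15] match 'xxxx4', group 1 = 'x'.
One capturing group, so `findall` returns just the captured substring from each match — 2 in all.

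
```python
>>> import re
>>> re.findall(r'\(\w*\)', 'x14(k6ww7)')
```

['(k6ww7)']

Matches: at [3:10] → '(k6ww7)'.
`findall` yields the raw match text (1 of them) because the pattern has no groups.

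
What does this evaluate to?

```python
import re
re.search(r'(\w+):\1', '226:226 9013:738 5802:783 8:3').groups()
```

The backreference `\1` re-matches whatever the first group consumed, character for character.
Unlike `match`, `search` isn't anchored — it looks for the pattern anywhere in the string.
The match spans [0:7] → '226:226'.
Captured: group 1 = '226'.

('226',)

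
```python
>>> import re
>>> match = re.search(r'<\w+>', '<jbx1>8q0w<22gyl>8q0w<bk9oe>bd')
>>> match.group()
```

'<jbx1>'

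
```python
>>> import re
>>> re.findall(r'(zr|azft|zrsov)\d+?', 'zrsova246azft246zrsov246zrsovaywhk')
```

Scanning left to right: at [9:14] match 'azft2', group 1 = 'azft'; at [16:22] match 'zrsov2', group 1 = 'zrsov'.
Because there's exactly one group, `findall` drops the full match and keeps group 1 from each hit.

['azft', 'zrsov']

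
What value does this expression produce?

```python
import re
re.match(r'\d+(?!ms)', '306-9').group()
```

'306'

`re.match` only tries the pattern at the start of the string.
The match spans [0:3] → '306'.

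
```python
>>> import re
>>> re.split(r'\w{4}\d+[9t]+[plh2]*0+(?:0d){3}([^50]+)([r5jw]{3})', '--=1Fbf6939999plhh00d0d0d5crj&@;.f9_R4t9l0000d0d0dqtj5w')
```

The group in the pattern means `split` returns the separators' captures alongside the pieces.

['--=1Fbf6939999plhh00d0d0d5crj&@;.', 'qt', 'j5w', '']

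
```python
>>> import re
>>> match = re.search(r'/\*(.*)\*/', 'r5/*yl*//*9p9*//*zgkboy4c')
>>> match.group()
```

'/*yl*//*9p9*/'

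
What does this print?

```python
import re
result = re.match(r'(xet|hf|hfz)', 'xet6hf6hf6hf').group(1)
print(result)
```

The match spans [0:3] → 'xet'.
Captured: group 1 = 'xet'.

xet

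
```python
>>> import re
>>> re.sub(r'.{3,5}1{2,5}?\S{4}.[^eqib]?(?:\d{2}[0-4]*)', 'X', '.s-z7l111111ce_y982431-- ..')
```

'.X-- ..'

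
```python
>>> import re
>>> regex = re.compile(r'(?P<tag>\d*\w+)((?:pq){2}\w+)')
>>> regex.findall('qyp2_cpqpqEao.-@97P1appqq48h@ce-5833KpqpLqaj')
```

The pattern matches zero or more of a digit, then one or more of a word character (captured as 'tag'); then the literal 'pq' repeated 2 times, then one or more of a word character (captured).
Scanning left to right: at [0:13] match 'qyp2_cpqpqEao', groups = ('qyp2_c', 'pqpqEao').
`findall` packs the 2 group values into a tuple for every match.

[('qyp2_c', 'pqpqEao')]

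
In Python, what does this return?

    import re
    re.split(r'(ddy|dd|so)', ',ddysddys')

[',', 'ddy', 's', 'ddy', 's']

`|` is ordered: at each position the engine commits to the first alternative that works.
`re.split` interleaves the captured-group text with the surrounding fragments.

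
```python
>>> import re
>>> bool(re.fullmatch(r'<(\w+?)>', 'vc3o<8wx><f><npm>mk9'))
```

False

For `fullmatch`, every character of the input must be accounted for by the pattern.
Here there's no way to consume every character, so the call returns None, and `bool(None)` is False.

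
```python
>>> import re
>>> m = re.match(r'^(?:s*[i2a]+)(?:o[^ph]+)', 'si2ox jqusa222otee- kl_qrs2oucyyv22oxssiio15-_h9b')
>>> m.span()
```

(0, 46)

`re.match` only tries the pattern at the start of the string.
The match spans [0:46] → 'si2ox jqusa222otee- kl_qrs2oucyyv22oxssiio15-_'.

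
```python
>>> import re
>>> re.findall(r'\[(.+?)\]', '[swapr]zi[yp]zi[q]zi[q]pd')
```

A `+?`/`*?`/`{m,n}?` starts at its minimum and grows only as far as needed for what follows to match.
With a single group, `findall` returns only what that group captured — 4 items.

['swapr', 'yp', 'q', 'q']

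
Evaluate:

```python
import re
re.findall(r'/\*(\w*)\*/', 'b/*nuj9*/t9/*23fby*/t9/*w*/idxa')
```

['nuj9', '23fby', 'w']

`findall` collects group 1 from each match (3 total).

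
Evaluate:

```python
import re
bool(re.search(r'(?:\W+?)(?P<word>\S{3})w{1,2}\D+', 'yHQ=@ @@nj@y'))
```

False

Pattern: one or more of a non-word character (lazy) (non-capturing group); then exactly 3 of a non-whitespace character (captured as 'word'); then 1 to 2 of the literal 'w', then one or more of a non-digit.
Unlike `match`, `search` isn't anchored — it looks for the pattern anywhere in the string.
Here no position works, so the call returns None, and `bool(None)` is False.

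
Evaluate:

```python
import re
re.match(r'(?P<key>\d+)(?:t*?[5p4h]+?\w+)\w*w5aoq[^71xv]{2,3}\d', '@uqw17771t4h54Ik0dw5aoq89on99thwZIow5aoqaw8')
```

The pattern matches one or more of a digit (captured as 'key'); then zero or more of the literal 't' (lazy), then one or more of one of [5p4h] (lazy), then one or more of a word character (non-capturing group); then zero or more of a word character, then the literal 'w5a'; then the literal 'oq', then 2 to 3 of any character except [71xv], then a digit.
`re.match` won't scan ahead — the pattern has to work from the very first character.
Here the string doesn't start with a match, so the call returns None.

None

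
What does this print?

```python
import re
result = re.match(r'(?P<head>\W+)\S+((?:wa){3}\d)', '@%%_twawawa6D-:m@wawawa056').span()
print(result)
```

(0, 24)

`re.match` won't scan ahead — the pattern has to work from the very first character.
The match spans [0:24] → '@%%_twawawa6D-:m@wawawa0'.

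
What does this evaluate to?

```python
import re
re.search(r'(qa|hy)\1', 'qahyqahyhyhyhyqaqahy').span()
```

`\1` has to match the exact text group 1 already captured.
The match spans [6:10] → 'hyhy'.

(6, 10)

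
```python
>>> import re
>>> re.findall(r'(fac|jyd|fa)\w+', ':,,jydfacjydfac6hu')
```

['jyd']

One capturing group, so `findall` returns just the captured substring from the one match — 1 in all.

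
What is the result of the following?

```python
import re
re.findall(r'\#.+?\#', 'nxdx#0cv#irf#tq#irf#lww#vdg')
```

Matches: at [4:9] → '#0cv#'; at [12:16] → '#tq#'; at [19:24] → '#lww#'.
No capturing groups, so `findall` returns the 3 full match strings.

['#0cv#', '#tq#', '#lww#']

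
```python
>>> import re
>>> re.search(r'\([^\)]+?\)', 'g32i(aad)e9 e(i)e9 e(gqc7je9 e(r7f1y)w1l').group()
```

`re.search` scans for the first position where the pattern succeeds.
The match spans [4:9] → '(aad)'.

'(aad)'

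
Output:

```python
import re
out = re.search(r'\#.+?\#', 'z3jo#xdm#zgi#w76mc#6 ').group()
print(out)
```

`search` walks the string left to right and returns the first match it finds.
The match spans [4:9] → '#xdm#'.

#xdm#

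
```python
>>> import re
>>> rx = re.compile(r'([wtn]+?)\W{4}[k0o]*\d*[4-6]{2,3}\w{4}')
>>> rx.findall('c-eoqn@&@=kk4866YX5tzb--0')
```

The pattern matches one or more of one of [wtn] (lazy) (captured); then exactly 4 of a non-word character, then zero or more of one of [k0o], then zero or more of a digit; then 2 to 3 of a character in [4-6], then exactly 4 of a word character.
Walking the string: at [5:20] match 'n@&@=kk4866YX5t', group 1 = 'n'.
One capturing group, so `findall` returns just the captured substring from the one match — 1 in all.

['n']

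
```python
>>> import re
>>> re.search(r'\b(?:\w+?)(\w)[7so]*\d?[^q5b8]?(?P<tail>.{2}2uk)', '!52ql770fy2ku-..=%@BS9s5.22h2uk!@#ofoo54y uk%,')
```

Here the pattern never matches, so the call returns None.

None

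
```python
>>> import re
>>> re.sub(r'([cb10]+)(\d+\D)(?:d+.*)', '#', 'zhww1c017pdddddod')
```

'zhww#'

This matches one or more of one of [cb10] (captured); then one or more of a digit, then a non-digit (captured); then one or more of a literal 'd', then zero or more of any character (non-capturing group).
Matches: at [4:17] → '1c017pdddddod'.
Each match is replaced by '#'.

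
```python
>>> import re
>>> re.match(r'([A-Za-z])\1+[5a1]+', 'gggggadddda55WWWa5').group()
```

`\1` is not a pattern — it's the concrete string captured by group 1, re-applied verbatim.
`re.match` won't scan ahead — the pattern has to work from the very first character.
The match spans [0:6] → 'ggggga'.
Captured: group 1 = 'g'.

'ggggga'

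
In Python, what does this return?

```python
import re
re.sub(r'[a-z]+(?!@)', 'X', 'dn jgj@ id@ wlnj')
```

The negative lookahead/lookbehind blocks any match where the forbidden context is present.
Matches: at [0:2] → 'dn'; at [3:5] → 'jg'; at [8:9] → 'i'; at [12:16] → 'wlnj'.
Each match is replaced by 'X'.

'X Xj@ Xd@ X'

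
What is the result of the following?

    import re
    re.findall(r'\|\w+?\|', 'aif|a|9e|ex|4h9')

`findall` yields the raw match text (2 of them) because the pattern has no groups.

['|a|', '|ex|']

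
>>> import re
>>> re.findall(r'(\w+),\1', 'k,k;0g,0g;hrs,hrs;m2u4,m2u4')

The backreference `\1` re-matches whatever the first group consumed, character for character.
Scanning left to right: at [0:3] match 'k,k', group 1 = 'k'; at [4:9] match '0g,0g', group 1 = '0g'; at [10:17] match 'hrs,hrs', group 1 = 'hrs'; at [18:27] match 'm2u4,m2u4', group 1 = 'm2u4'.
`findall` collects group 1 from each match (4 total).

['k', '0g', 'hrs', 'm2u4']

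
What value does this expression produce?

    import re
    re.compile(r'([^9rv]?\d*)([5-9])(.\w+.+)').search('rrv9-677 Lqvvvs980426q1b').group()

This matches optionally any character except [9rv], then zero or more of a digit (captured); then a character in [5-9] (captured); then any character, then one or more of a word character, then one or more of any character (captured).
`re.search` scans for the first position where the pattern succeeds.
The match spans [3:24] → '9-677 Lqvvvs980426q1b'.
Captured: group 1 = '', group 2 = '9', group 3 = '-677 Lqvvvs980426q1b'.

'9-677 Lqvvvs980426q1b'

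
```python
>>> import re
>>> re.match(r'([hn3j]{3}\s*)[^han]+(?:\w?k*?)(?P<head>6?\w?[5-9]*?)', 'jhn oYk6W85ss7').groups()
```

('jhn ', '')

This matches exactly 3 of one of [hn3j], then zero or more of whitespace (captured); then one or more of any character except [han]; then optionally a word character, then zero or more of the literal 'k' (lazy) (non-capturing group); then optionally a literal '6', then optionally a word character, then zero or more of a character in [5-9] (lazy) (captured as 'head').
With `match`, the pattern is implicitly anchored at the beginning.
The match spans [0:14] → 'jhn oYk6W85ss7'.
Captured: group 1 = 'jhn ', group 2 = ''.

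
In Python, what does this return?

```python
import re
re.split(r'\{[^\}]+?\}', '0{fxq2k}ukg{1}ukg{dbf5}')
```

['0', 'ukg', 'ukg', '']

Splitting on the pattern gives 4 pieces.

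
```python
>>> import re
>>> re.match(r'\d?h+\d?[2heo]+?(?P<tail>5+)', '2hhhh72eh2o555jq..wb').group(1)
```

The match spans [0:14] → '2hhhh72eh2o555'.
Captured: group 1 = '555'.

'555'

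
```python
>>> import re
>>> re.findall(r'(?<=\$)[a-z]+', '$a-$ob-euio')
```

['a', 'ob']

The positive lookaround only admits positions where the adjacent text matches; those characters stay outside the span.
Scanning left to right: at [1:2] → 'a'; at [4:6] → 'ob'.
No capturing groups, so `findall` returns the 2 full match strings.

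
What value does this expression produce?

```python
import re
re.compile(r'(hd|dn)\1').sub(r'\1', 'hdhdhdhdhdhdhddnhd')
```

'hdhdhdhddnhd'

`\1` has to match the exact text group 1 already captured.
Matches: at [0:4] → 'hdhd'; at [4:8] → 'hdhd'; at [8:12] → 'hdhd'.
The replacement refers to a captured group, so each match is rewritten using its own captured text.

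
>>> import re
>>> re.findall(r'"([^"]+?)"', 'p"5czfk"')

Matches: at [1:8] match '"5czfk"', group 1 = '5czfk'.
Because there's exactly one group, `findall` drops the full match and keeps group 1 from the one hit.

['5czfk']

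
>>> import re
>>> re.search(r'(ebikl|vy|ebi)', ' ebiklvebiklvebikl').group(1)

'ebikl'

The regex engine tests alternatives in the order written; an earlier branch that matches wins even if a later one would match more.
`re.search` tries every starting position until one works.
The match spans [1:6] → 'ebikl'.
Captured: group 1 = 'ebikl'.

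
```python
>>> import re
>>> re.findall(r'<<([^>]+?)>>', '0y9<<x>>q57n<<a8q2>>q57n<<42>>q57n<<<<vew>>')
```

Walking the string: at [3:8] match '<<x>>', group 1 = 'x'; at [12:20] match '<<a8q2>>', group 1 = 'a8q2'; at [24:30] match '<<42>>', group 1 = '42'; at [34:43] match '<<<<vew>>', group 1 = '<<vew'.
One capturing group, so `findall` returns just the captured substring from each match — 4 in all.

['x', 'a8q2', '42', '<<vew']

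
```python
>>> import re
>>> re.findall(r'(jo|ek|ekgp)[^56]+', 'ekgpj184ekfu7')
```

['ek']

Branches in `(...|...)` are attempted left-to-right; the first branch that allows the whole pattern to succeed is taken.
Walking the string: at [0:13] match 'ekgpj184ekfu7', group 1 = 'ek'.
Because there's exactly one group, `findall` drops the full match and keeps group 1 from the one hit.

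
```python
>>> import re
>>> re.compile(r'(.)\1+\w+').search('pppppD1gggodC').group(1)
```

`\1` has to match the exact text group 1 already captured.
`re.search` tries every starting position until one works.
The match spans [0:13] → 'pppppD1gggodC'.
Captured: group 1 = 'p'.

'p'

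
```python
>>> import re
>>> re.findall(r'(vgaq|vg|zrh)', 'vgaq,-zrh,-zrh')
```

Alternation isn't longest-match — the leftmost alternative that fits at this position is chosen.
`findall` collects group 1 from each match (3 total).

['vgaq', 'zrh', 'zrh']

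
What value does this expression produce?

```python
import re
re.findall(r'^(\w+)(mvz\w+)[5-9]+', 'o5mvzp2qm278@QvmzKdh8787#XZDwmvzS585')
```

[('o5', 'mvzp2qm27')]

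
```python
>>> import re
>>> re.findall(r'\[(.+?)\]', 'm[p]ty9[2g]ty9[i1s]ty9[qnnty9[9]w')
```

['p', '2g', 'i1s', 'qnnty9[9']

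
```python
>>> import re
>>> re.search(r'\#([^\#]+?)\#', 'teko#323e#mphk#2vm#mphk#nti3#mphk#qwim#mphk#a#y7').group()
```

`re.search` scans for the first position where the pattern succeeds.
The match spans [4:10] → '#323e#'.
Captured: group 1 = '323e'.

'#323e#'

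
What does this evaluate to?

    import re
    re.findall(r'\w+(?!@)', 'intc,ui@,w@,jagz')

The negative lookahead/lookbehind blocks any match where the forbidden context is present.
No capturing groups, so `findall` returns the 3 full match strings.

['intc', 'u', 'jagz']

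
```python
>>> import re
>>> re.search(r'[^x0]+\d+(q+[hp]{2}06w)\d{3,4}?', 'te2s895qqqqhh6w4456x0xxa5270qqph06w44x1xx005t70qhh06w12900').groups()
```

('qhh06w',)

The match spans [43:56] → '5t70qhh06w129'.
Captured: group 1 = 'qhh06w'.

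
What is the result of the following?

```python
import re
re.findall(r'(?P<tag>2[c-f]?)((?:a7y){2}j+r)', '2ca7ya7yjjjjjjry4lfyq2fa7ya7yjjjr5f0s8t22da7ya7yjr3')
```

[('2c', 'a7ya7yjjjjjjr'), ('2f', 'a7ya7yjjjr'), ('2d', 'a7ya7yjr')]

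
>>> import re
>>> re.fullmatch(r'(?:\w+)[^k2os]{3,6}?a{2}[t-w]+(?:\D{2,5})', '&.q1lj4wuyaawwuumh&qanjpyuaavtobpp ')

None

For `fullmatch`, every character of the input must be accounted for by the pattern.
Here the pattern can't cover the whole string, so the call returns None.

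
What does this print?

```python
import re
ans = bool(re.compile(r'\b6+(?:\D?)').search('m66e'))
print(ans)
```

False

The pattern matches a word boundary (`\b`, zero-width); then one or more of a literal '6'; then optionally a non-digit (non-capturing group).
`re.search` scans for the first position where the pattern succeeds.
Here nothing in the string fits, so the call returns None, and `bool(None)` is False.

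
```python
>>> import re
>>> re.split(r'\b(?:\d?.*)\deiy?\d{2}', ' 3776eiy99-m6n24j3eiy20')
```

[' ', '']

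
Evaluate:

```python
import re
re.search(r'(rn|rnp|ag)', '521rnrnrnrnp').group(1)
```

`re.search` tries every starting position until one works.
The match spans [3:5] → 'rn'.
Captured: group 1 = 'rn'.

'rn'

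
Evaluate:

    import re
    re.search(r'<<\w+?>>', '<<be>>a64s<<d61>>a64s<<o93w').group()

`re.search` tries every starting position until one works.
The match spans [0:6] → '<<be>>'.

'<<be>>'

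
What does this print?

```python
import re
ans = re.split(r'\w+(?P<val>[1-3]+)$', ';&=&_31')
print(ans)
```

[';&=&', '1', '']

Pattern: one or more of a word character; then one or more of a character in [1-3] (captured as 'val'); then anchored at the end.
Matches to split on: at [4:7] → '_31'.
Because the pattern has a capturing group, `split` also inserts each captured text between the pieces.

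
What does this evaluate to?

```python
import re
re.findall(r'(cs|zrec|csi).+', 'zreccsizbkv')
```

Matches: at [0:11] match 'zreccsizbkv', group 1 = 'zrec'.
Because there's exactly one group, `findall` drops the full match and keeps group 1 from the one hit.

['zrec']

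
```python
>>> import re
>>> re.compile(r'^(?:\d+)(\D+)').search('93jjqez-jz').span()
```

This matches anchored at the start of the string; then one or more of a digit (non-capturing group); then one or more of a non-digit (captured).
`re.search` scans for the first position where the pattern succeeds.
The match spans [0:10] → '93jjqez-jz'.
Captured: group 1 = 'jjqez-jz'.

(0, 10)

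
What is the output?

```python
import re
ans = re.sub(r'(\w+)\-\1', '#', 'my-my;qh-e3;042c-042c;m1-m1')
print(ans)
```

#;qh-e3;#;#

A backreference is literal: `\1` must see the identical characters the first group matched.
Matches: at [0:5] → 'my-my'; at [12:21] → '042c-042c'; at [22:27] → 'm1-m1'.
Each match is replaced by '#'.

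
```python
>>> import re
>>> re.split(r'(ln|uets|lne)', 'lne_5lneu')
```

Alternation isn't longest-match — the leftmost alternative that fits at this position is chosen.
Matches to split on: at [0:2] → 'ln'; at [5:7] → 'ln'.
With a capturing group present, the delimiter's captured portion is kept in the result list.

['', 'ln', 'e_5', 'ln', 'eu']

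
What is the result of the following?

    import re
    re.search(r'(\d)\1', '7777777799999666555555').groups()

('7',)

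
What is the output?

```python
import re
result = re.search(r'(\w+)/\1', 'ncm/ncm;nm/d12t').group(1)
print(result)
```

`\1` has to match the exact text group 1 already captured.
`re.search` scans for the first position where the pattern succeeds.
The match spans [0:7] → 'ncm/ncm'.
Captured: group 1 = 'ncm'.

ncm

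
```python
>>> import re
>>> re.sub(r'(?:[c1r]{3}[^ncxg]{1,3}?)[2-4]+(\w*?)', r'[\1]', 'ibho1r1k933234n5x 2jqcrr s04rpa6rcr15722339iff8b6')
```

'ibho[]n5x 2jq[]rpa6[]9iff8b6'

Because the quantifier is non-greedy, it stops expanding at the earliest point where the rest of the pattern can succeed.
The replacement refers to a captured group, so each match is rewritten using its own captured text.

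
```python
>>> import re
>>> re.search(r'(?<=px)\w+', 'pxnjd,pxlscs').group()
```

'njd'

Lookahead/lookbehind check context without consuming it, so the matched span excludes the asserted characters.
The match spans [2:5] → 'njd'.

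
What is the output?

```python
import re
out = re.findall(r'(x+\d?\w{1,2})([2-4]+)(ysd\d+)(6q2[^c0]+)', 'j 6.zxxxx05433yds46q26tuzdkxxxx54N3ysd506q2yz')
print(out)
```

4 groups means the one result is a tuple of 4 captured strings — 1 here.

[('xxxx54N', '3', 'ysd50', '6q2yz')]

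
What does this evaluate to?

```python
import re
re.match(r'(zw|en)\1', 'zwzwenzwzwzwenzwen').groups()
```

('zw',)

After group 1 captures some text, `\1` only succeeds where that same text appears again.
With `match`, the pattern is implicitly anchored at the beginning.
The match spans [0:4] → 'zwzw'.
Captured: group 1 = 'zw'.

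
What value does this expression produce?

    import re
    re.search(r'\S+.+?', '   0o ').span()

Pattern: one or more of a non-whitespace character; then one or more of any character (lazy).
`search` walks the string left to right and returns the first match it finds.
The match spans [3:6] → '0o '.

(3, 6)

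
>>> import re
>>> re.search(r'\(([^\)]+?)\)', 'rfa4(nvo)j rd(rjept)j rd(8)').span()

`search` walks the string left to right and returns the first match it finds.
The match spans [4:9] → '(nvo)'.
Captured: group 1 = 'nvo'.

(4, 9)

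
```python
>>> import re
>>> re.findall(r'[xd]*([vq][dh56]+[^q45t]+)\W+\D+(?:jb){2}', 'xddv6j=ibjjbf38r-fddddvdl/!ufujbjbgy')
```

['v6j=ibjjbf38r-fddddvdl/']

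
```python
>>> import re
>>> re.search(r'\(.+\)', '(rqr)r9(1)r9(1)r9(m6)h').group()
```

'(rqr)r9(1)r9(1)r9(m6)'

`re.search` tries every starting position until one works.
The match spans [0:21] → '(rqr)r9(1)r9(1)r9(m6)'.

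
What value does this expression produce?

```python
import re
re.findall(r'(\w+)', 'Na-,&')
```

['Na']

This matches one or more of a word character (captured).
With a single group, `findall` returns only what that group captured — 1 item.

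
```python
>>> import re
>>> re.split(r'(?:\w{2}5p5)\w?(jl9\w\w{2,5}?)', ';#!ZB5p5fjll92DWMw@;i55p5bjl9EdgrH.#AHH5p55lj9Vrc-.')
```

[';#!ZB5p5fjll92DWMw@;', 'jl9Edg', 'rH.#AHH5p55lj9Vrc-.']

Lazy quantifiers expand one character at a time until the remainder of the pattern can match.
Because the pattern has a capturing group, `split` also inserts each captured text between the pieces.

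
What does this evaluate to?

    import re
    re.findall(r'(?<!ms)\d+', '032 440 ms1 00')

['032', '440', '00']

A negative assertion filters positions out without eating any characters.
`findall` yields the raw match text (3 of them) because the pattern has no groups.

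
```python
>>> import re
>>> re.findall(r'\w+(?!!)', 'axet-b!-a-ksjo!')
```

['axet', 'a', 'ksj']

Because the assertion is negative and zero-width, positions next to the forbidden text are skipped.
Walking the string: at [0:4] → 'axet'; at [8:9] → 'a'; at [10:13] → 'ksj'.
No capturing groups, so `findall` returns the 3 full match strings.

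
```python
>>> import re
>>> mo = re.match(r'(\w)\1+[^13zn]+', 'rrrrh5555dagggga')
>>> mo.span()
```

(0, 16)

The backreference `\1` re-matches whatever the first group consumed, character for character.
`match` is anchored at position 0; if the pattern doesn't fit there, it returns None.
The match spans [0:16] → 'rrrrh5555dagggga'.
Captured: group 1 = 'r'.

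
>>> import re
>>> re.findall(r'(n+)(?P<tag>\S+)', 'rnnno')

With 2 capturing groups, `findall` returns a 2-tuple per match.

[('nnn', 'o')]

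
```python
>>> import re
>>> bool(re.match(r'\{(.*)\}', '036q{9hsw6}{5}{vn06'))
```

False

With `match`, the pattern is implicitly anchored at the beginning.
Here the string doesn't start with a match, so the call returns None, and `bool(None)` is False.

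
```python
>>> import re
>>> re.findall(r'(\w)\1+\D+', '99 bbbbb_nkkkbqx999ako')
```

`\1` has to match the exact text group 1 already captured.
With a single group, `findall` returns only what that group captured — 2 items.

['9', '9']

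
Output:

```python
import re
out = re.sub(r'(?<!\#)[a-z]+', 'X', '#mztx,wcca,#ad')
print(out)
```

#mX,X,#aX

`(?!…)`/`(?<!…)` only lets a position through if the neighbouring text does NOT match; no characters are consumed.
Matches: at [2:5] → 'ztx'; at [6:10] → 'wcca'; at [13:14] → 'd'.
`sub` substitutes 'X' at each match site.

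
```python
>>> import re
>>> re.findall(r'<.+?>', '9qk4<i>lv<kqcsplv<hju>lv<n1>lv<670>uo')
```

A `+?`/`*?`/`{m,n}?` starts at its minimum and grows only as far as needed for what follows to match.
Walking the string: at [4:7] → '<i>'; at [9:22] → '<kqcsplv<hju>'; at [24:28] → '<n1>'; at [30:35] → '<670>'.
Since nothing is captured, `findall` lists the 4 matched substrings directly.

['<i>', '<kqcsplv<hju>', '<n1>', '<670>']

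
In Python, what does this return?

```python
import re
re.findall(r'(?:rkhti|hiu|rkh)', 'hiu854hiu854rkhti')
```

`|` is ordered: at each position the engine commits to the first alternative that works.
No capturing groups, so `findall` returns the 3 full match strings.

['hiu', 'hiu', 'rkhti']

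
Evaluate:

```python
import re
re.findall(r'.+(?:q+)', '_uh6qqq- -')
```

The pattern matches one or more of any character; then one or more of a literal 'q' (non-capturing group).
Walking the string: at [0:7] → '_uh6qqq'.
`findall` yields the raw match text (1 of them) because the pattern has no groups.

['_uh6qqq']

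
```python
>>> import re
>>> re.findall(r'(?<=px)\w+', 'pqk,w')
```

With no groups in the pattern, `findall` gives back each whole match — 0 here.
Nothing in the string satisfies the pattern, so the list is empty.

[]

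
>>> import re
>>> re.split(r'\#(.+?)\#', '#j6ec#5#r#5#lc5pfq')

['', 'j6ec', '5', 'r', '5#lc5pfq']

A `+?`/`*?`/`{m,n}?` starts at its minimum and grows only as far as needed for what follows to match.
Matches to split on: at [0:6] → '#j6ec#'; at [7:10] → '#r#'.
With a capturing group present, the delimiter's captured portion is kept in the result list.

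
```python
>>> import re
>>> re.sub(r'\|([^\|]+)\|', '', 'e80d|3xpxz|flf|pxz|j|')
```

Matches: at [4:11] → '|3xpxz|'; at [14:19] → '|pxz|'.
Every occurrence is swapped for ''.

'e80dflfj|'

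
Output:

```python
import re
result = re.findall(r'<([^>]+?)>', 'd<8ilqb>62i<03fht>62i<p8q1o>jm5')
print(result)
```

['8ilqb', '03fht', 'p8q1o']

With a single group, `findall` returns only what that group captured — 3 items.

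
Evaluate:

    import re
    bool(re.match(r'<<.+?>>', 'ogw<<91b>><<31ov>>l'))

`re.match` won't scan ahead — the pattern has to work from the very first character.
Here position 0 doesn't satisfy it, so the call returns None, and `bool(None)` is False.

False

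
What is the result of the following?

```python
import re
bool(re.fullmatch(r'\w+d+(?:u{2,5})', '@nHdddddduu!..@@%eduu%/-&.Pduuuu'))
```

False

The pattern matches one or more of a word character; then one or more of a literal 'd'; then 2 to 5 of a literal 'u' (non-capturing group).
`re.fullmatch` is like wrapping the pattern in `^…$` (in single-line mode).
Here there's no way to consume every character, so the call returns None, and `bool(None)` is False.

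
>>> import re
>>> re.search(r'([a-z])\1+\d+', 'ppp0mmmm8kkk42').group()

'ppp0'

The backreference `\1` re-matches whatever the first group consumed, character for character.
`re.search` scans for the first position where the pattern succeeds.
The match spans [0:4] → 'ppp0'.
Captured: group 1 = 'p'.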